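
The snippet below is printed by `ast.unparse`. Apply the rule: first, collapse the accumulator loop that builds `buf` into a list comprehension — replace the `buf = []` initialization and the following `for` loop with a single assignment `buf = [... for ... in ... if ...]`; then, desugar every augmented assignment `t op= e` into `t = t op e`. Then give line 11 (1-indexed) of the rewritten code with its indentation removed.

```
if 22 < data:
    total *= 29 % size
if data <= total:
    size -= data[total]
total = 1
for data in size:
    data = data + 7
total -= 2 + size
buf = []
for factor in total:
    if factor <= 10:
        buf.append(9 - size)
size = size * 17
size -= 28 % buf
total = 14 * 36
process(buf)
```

Transformed code:
if 22 < data:
    total = total * (29 % size)
if data <= total:
    size = size - data[total]
total = 1
for data in size:
    data = data + 7
total = total - (2 + size)
buf = [9 - size for factor in total if factor <= 10]
size = size * 17
size = size - 28 % buf
total = 14 * 36
process(buf)

size = size - 28 % buf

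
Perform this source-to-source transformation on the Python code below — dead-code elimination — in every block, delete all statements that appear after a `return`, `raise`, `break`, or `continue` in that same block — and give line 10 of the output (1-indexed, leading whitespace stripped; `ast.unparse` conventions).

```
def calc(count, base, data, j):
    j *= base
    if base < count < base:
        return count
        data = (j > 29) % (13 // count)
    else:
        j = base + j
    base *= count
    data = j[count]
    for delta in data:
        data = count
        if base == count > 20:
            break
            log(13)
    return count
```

data = count

Transformed code:
def calc(count, base, data, j):
    j *= base
    if base < count < base:
        return count
    else:
        j = base + j
    base *= count
    data = j[count]
    for delta in data:
        data = count
        if base == count > 20:
            break
    return count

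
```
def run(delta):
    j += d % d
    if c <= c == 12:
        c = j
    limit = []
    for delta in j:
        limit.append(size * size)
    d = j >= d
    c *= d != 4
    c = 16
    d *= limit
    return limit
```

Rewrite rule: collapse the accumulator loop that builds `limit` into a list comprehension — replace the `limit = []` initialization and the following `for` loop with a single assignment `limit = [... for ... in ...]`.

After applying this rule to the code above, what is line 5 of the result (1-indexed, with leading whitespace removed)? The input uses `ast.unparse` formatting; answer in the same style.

limit = [size * size for delta in j]

Transformed code:
def run(delta):
    j += d % d
    if c <= c == 12:
        c = j
    limit = [size * size for delta in j]
    d = j >= d
    c *= d != 4
    c = 16
    d *= limit
    return limit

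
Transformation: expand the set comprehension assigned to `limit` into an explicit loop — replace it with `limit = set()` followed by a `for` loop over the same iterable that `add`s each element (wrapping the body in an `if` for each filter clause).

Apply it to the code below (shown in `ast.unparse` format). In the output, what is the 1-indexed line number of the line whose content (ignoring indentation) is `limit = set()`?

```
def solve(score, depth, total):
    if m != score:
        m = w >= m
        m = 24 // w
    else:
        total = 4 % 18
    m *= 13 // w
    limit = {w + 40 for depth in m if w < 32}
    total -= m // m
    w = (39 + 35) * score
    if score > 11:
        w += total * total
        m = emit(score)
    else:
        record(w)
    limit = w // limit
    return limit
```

8

Transformed code:
def solve(score, depth, total):
    if m != score:
        m = w >= m
        m = 24 // w
    else:
        total = 4 % 18
    m *= 13 // w
    limit = set()
    for depth in m:
        if w < 32:
            limit.add(w + 40)
    total -= m // m
    w = (39 + 35) * score
    if score > 11:
        w += total * total
        m = emit(score)
    else:
        record(w)
    limit = w // limit
    return limit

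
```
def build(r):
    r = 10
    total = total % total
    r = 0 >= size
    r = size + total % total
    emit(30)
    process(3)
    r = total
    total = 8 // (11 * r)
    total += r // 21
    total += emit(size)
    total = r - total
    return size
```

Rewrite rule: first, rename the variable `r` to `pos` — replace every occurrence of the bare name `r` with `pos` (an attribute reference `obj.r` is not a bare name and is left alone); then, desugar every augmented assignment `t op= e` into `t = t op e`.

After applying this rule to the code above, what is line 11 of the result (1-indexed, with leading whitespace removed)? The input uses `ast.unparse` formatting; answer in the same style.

total = total + emit(size)

Transformed code:
def build(pos):
    pos = 10
    total = total % total
    pos = 0 >= size
    pos = size + total % total
    emit(30)
    process(3)
    pos = total
    total = 8 // (11 * pos)
    total = total + pos // 21
    total = total + emit(size)
    total = pos - total
    return size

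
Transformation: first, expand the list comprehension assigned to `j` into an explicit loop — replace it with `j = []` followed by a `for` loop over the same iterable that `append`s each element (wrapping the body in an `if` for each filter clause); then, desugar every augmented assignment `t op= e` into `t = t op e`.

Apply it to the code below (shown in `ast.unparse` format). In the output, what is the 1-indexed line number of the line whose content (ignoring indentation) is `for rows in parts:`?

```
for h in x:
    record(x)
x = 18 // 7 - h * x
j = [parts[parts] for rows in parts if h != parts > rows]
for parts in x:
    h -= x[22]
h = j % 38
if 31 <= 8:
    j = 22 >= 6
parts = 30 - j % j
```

Transformed code:
for h in x:
    record(x)
x = 18 // 7 - h * x
j = []
for rows in parts:
    if h != parts > rows:
        j.append(parts[parts])
for parts in x:
    h = h - x[22]
h = j % 38
if 31 <= 8:
    j = 22 >= 6
parts = 30 - j % j

5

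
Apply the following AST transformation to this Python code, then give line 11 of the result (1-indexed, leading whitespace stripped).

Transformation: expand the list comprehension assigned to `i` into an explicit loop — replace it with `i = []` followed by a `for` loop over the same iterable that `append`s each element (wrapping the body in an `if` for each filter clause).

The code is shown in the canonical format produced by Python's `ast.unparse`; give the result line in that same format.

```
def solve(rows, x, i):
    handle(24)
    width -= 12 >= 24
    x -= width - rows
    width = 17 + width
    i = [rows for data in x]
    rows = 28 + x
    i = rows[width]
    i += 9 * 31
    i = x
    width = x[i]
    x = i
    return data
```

Transformed code:
def solve(rows, x, i):
    handle(24)
    width -= 12 >= 24
    x -= width - rows
    width = 17 + width
    i = []
    for data in x:
        i.append(rows)
    rows = 28 + x
    i = rows[width]
    i += 9 * 31
    i = x
    width = x[i]
    x = i
    return data

i += 9 * 31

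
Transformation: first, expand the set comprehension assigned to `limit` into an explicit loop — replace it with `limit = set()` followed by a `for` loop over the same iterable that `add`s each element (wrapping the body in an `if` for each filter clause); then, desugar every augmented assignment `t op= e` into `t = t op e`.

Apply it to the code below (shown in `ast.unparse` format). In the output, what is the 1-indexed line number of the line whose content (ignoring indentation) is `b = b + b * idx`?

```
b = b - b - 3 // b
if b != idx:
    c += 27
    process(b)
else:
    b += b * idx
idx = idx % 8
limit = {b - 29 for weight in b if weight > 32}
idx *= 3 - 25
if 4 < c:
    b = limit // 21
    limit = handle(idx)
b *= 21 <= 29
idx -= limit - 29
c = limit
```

Transformed code:
b = b - b - 3 // b
if b != idx:
    c = c + 27
    process(b)
else:
    b = b + b * idx
idx = idx % 8
limit = set()
for weight in b:
    if weight > 32:
        limit.add(b - 29)
idx = idx * (3 - 25)
if 4 < c:
    b = limit // 21
    limit = handle(idx)
b = b * (21 <= 29)
idx = idx - (limit - 29)
c = limit

6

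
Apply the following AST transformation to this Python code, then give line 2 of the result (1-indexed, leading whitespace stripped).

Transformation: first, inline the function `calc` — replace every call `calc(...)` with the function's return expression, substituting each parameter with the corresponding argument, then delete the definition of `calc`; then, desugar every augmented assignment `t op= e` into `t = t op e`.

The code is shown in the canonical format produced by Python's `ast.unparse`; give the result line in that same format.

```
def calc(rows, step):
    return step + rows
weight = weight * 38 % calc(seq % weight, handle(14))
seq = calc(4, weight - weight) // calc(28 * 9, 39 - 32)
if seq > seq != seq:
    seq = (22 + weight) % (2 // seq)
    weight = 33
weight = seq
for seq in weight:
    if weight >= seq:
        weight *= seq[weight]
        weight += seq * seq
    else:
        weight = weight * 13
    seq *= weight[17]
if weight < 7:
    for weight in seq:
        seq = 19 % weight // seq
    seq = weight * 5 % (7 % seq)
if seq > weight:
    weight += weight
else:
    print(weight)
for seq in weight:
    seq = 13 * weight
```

seq = (weight - weight + 4) // (39 - 32 + 28 * 9)

Transformed code:
weight = weight * 38 % (handle(14) + seq % weight)
seq = (weight - weight + 4) // (39 - 32 + 28 * 9)
if seq > seq != seq:
    seq = (22 + weight) % (2 // seq)
    weight = 33
weight = seq
for seq in weight:
    if weight >= seq:
        weight = weight * seq[weight]
        weight = weight + seq * seq
    else:
        weight = weight * 13
    seq = seq * weight[17]
if weight < 7:
    for weight in seq:
        seq = 19 % weight // seq
    seq = weight * 5 % (7 % seq)
if seq > weight:
    weight = weight + weight
else:
    print(weight)
for seq in weight:
    seq = 13 * weight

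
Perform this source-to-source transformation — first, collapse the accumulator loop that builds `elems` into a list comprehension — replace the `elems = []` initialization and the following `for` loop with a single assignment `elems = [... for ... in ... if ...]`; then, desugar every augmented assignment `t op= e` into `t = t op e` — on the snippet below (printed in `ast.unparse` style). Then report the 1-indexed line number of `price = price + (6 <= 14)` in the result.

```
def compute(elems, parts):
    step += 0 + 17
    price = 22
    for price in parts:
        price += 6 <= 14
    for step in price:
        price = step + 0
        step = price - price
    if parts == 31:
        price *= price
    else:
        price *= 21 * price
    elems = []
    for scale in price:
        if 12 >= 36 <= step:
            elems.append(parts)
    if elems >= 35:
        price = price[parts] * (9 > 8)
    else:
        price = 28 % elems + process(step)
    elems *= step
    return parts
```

Transformed code:
def compute(elems, parts):
    step = step + (0 + 17)
    price = 22
    for price in parts:
        price = price + (6 <= 14)
    for step in price:
        price = step + 0
        step = price - price
    if parts == 31:
        price = price * price
    else:
        price = price * (21 * price)
    elems = [parts for scale in price if 12 >= 36 <= step]
    if elems >= 35:
        price = price[parts] * (9 > 8)
    else:
        price = 28 % elems + process(step)
    elems = elems * step
    return parts

5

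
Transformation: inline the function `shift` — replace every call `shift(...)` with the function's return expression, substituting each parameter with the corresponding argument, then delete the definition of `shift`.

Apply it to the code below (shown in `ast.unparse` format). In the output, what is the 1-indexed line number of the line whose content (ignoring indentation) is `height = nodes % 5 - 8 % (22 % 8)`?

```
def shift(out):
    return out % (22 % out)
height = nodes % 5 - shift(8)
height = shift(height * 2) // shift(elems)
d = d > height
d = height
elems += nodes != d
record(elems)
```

Transformed code:
height = nodes % 5 - 8 % (22 % 8)
height = height * 2 % (22 % (height * 2)) // (elems % (22 % elems))
d = d > height
d = height
elems += nodes != d
record(elems)

1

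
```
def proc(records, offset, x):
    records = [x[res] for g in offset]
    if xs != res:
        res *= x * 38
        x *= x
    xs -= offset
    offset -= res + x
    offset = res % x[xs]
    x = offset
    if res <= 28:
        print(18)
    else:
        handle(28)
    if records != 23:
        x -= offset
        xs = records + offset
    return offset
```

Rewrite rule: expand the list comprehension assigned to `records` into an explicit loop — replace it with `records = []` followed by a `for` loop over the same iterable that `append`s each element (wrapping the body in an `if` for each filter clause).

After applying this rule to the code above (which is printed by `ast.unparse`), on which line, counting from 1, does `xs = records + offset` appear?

Transformed code:
def proc(records, offset, x):
    records = []
    for g in offset:
        records.append(x[res])
    if xs != res:
        res *= x * 38
        x *= x
    xs -= offset
    offset -= res + x
    offset = res % x[xs]
    x = offset
    if res <= 28:
        print(18)
    else:
        handle(28)
    if records != 23:
        x -= offset
        xs = records + offset
    return offset

18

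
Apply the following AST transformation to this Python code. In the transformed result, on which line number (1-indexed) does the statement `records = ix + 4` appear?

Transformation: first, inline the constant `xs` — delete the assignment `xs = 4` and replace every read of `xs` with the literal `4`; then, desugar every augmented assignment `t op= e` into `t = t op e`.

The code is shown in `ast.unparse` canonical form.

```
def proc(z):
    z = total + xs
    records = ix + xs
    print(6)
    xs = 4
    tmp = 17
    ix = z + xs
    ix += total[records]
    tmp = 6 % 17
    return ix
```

Transformed code:
def proc(z):
    z = total + 4
    records = ix + 4
    print(6)
    tmp = 17
    ix = z + 4
    ix = ix + total[records]
    tmp = 6 % 17
    return ix

3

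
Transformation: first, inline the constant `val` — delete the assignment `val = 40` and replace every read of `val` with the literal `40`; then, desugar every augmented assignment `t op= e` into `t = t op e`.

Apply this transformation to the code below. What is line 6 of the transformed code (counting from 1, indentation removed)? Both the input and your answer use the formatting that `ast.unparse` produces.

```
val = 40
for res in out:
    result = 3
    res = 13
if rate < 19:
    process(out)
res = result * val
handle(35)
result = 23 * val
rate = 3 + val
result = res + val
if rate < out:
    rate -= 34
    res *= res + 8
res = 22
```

Transformed code:
for res in out:
    result = 3
    res = 13
if rate < 19:
    process(out)
res = result * 40
handle(35)
result = 23 * 40
rate = 3 + 40
result = res + 40
if rate < out:
    rate = rate - 34
    res = res * (res + 8)
res = 22

res = result * 40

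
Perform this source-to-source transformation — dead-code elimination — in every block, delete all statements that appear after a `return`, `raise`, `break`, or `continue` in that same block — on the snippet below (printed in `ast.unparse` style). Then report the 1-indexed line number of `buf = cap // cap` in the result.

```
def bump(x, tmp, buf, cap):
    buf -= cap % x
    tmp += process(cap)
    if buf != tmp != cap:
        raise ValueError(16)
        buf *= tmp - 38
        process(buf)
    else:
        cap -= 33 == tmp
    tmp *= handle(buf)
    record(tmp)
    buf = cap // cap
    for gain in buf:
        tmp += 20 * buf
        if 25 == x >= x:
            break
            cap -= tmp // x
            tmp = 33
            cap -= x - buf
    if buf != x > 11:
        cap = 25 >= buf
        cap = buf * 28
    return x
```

Transformed code:
def bump(x, tmp, buf, cap):
    buf -= cap % x
    tmp += process(cap)
    if buf != tmp != cap:
        raise ValueError(16)
    else:
        cap -= 33 == tmp
    tmp *= handle(buf)
    record(tmp)
    buf = cap // cap
    for gain in buf:
        tmp += 20 * buf
        if 25 == x >= x:
            break
    if buf != x > 11:
        cap = 25 >= buf
        cap = buf * 28
    return x

10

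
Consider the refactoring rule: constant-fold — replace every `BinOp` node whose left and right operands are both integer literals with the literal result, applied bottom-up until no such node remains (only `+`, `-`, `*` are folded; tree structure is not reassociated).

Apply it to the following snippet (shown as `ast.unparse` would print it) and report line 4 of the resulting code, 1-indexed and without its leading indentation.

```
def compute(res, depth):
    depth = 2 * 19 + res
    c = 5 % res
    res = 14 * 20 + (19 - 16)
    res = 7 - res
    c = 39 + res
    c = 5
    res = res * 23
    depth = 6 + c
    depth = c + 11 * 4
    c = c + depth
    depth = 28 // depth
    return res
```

res = 283

Transformed code:
def compute(res, depth):
    depth = 38 + res
    c = 5 % res
    res = 283
    res = 7 - res
    c = 39 + res
    c = 5
    res = res * 23
    depth = 6 + c
    depth = c + 44
    c = c + depth
    depth = 28 // depth
    return res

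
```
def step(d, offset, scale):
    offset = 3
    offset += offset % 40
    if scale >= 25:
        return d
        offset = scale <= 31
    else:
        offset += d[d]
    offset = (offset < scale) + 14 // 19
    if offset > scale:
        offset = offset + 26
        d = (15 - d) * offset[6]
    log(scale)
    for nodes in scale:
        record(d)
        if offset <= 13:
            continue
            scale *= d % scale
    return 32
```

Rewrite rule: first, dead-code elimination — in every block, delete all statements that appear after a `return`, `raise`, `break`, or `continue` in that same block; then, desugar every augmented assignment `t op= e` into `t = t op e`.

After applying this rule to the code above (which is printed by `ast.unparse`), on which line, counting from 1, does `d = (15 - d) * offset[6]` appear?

Transformed code:
def step(d, offset, scale):
    offset = 3
    offset = offset + offset % 40
    if scale >= 25:
        return d
    else:
        offset = offset + d[d]
    offset = (offset < scale) + 14 // 19
    if offset > scale:
        offset = offset + 26
        d = (15 - d) * offset[6]
    log(scale)
    for nodes in scale:
        record(d)
        if offset <= 13:
            continue
    return 32

11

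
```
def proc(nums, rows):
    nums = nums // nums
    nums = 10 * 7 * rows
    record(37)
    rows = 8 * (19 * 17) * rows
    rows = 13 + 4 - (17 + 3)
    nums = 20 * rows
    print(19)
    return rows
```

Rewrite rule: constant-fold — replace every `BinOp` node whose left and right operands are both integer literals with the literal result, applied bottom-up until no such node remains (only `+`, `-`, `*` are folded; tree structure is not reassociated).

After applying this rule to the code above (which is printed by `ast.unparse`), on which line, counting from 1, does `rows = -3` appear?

6

Transformed code:
def proc(nums, rows):
    nums = nums // nums
    nums = 70 * rows
    record(37)
    rows = 2584 * rows
    rows = -3
    nums = 20 * rows
    print(19)
    return rows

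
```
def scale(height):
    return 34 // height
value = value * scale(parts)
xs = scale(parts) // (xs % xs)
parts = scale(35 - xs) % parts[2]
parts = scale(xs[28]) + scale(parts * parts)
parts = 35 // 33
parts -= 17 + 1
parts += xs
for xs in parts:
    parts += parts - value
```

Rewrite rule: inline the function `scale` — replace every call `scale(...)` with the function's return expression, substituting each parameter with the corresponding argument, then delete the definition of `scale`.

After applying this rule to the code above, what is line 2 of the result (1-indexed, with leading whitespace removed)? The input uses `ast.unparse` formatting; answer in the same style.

xs = 34 // parts // (xs % xs)

Transformed code:
value = value * (34 // parts)
xs = 34 // parts // (xs % xs)
parts = 34 // (35 - xs) % parts[2]
parts = 34 // xs[28] + 34 // (parts * parts)
parts = 35 // 33
parts -= 17 + 1
parts += xs
for xs in parts:
    parts += parts - value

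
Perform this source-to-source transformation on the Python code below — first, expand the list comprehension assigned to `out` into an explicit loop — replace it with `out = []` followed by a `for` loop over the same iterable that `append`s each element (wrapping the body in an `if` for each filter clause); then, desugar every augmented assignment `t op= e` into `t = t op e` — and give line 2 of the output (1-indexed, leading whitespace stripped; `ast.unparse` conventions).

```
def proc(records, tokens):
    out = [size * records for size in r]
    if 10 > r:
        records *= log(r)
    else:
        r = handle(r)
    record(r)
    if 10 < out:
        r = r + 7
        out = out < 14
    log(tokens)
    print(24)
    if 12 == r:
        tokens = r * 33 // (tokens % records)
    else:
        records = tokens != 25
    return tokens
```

Transformed code:
def proc(records, tokens):
    out = []
    for size in r:
        out.append(size * records)
    if 10 > r:
        records = records * log(r)
    else:
        r = handle(r)
    record(r)
    if 10 < out:
        r = r + 7
        out = out < 14
    log(tokens)
    print(24)
    if 12 == r:
        tokens = r * 33 // (tokens % records)
    else:
        records = tokens != 25
    return tokens

out = []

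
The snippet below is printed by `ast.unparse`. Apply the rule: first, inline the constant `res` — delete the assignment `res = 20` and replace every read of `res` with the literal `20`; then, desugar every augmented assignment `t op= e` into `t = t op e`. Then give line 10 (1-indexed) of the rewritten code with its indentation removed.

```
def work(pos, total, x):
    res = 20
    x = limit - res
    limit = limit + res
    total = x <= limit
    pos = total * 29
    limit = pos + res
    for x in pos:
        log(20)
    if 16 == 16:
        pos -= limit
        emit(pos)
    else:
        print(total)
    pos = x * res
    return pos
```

Transformed code:
def work(pos, total, x):
    x = limit - 20
    limit = limit + 20
    total = x <= limit
    pos = total * 29
    limit = pos + 20
    for x in pos:
        log(20)
    if 16 == 16:
        pos = pos - limit
        emit(pos)
    else:
        print(total)
    pos = x * 20
    return pos

pos = pos - limit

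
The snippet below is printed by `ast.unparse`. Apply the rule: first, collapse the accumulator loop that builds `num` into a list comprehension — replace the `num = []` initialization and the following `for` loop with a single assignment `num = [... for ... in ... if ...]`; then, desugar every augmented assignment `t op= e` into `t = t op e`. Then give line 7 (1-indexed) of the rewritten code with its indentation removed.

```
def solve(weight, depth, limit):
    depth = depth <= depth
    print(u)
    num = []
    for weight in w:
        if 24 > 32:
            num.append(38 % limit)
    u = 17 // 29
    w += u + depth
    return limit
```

Transformed code:
def solve(weight, depth, limit):
    depth = depth <= depth
    print(u)
    num = [38 % limit for weight in w if 24 > 32]
    u = 17 // 29
    w = w + (u + depth)
    return limit

return limit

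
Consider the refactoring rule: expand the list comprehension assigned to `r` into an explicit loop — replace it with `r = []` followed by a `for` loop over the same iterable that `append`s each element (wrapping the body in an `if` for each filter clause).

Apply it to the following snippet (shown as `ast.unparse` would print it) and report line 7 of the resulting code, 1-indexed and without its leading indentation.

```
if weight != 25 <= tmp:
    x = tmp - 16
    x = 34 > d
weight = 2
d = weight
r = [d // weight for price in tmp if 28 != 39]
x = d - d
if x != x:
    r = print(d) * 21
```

for price in tmp:

Transformed code:
if weight != 25 <= tmp:
    x = tmp - 16
    x = 34 > d
weight = 2
d = weight
r = []
for price in tmp:
    if 28 != 39:
        r.append(d // weight)
x = d - d
if x != x:
    r = print(d) * 21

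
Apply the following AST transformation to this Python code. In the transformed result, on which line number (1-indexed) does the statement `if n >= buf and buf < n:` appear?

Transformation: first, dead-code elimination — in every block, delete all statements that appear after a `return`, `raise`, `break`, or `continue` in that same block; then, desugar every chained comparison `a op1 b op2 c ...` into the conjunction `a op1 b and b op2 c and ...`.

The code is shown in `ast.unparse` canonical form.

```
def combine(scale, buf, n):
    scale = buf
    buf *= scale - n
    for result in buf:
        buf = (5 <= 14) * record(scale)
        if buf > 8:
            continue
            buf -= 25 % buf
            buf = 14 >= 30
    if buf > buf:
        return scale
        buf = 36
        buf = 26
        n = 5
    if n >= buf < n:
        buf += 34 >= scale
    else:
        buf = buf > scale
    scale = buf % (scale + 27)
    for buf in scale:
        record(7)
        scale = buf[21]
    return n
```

10

Transformed code:
def combine(scale, buf, n):
    scale = buf
    buf *= scale - n
    for result in buf:
        buf = (5 <= 14) * record(scale)
        if buf > 8:
            continue
    if buf > buf:
        return scale
    if n >= buf and buf < n:
        buf += 34 >= scale
    else:
        buf = buf > scale
    scale = buf % (scale + 27)
    for buf in scale:
        record(7)
        scale = buf[21]
    return n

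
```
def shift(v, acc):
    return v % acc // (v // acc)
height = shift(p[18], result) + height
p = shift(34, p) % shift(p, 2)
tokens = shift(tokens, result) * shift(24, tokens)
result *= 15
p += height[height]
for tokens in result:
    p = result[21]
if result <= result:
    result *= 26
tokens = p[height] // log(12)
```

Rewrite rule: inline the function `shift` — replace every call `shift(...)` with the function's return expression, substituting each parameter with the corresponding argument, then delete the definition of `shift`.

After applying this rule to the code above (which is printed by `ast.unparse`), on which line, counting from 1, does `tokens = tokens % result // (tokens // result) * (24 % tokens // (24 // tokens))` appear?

Transformed code:
height = p[18] % result // (p[18] // result) + height
p = 34 % p // (34 // p) % (p % 2 // (p // 2))
tokens = tokens % result // (tokens // result) * (24 % tokens // (24 // tokens))
result *= 15
p += height[height]
for tokens in result:
    p = result[21]
if result <= result:
    result *= 26
tokens = p[height] // log(12)

3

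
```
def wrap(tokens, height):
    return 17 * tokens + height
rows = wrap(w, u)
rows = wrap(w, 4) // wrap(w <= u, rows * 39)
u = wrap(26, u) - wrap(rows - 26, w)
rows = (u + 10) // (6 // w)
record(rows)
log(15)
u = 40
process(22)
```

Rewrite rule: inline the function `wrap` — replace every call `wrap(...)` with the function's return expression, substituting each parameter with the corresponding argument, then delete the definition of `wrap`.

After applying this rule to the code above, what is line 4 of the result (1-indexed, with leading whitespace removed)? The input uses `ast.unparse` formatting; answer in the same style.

rows = (u + 10) // (6 // w)

Transformed code:
rows = 17 * w + u
rows = (17 * w + 4) // (17 * (w <= u) + rows * 39)
u = 17 * 26 + u - (17 * (rows - 26) + w)
rows = (u + 10) // (6 // w)
record(rows)
log(15)
u = 40
process(22)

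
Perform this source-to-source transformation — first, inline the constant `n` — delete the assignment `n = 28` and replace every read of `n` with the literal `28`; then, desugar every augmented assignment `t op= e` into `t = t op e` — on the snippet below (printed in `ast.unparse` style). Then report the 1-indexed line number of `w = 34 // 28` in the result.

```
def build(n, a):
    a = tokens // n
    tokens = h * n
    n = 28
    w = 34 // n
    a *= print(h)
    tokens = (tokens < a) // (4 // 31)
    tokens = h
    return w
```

Transformed code:
def build(n, a):
    a = tokens // 28
    tokens = h * 28
    w = 34 // 28
    a = a * print(h)
    tokens = (tokens < a) // (4 // 31)
    tokens = h
    return w

4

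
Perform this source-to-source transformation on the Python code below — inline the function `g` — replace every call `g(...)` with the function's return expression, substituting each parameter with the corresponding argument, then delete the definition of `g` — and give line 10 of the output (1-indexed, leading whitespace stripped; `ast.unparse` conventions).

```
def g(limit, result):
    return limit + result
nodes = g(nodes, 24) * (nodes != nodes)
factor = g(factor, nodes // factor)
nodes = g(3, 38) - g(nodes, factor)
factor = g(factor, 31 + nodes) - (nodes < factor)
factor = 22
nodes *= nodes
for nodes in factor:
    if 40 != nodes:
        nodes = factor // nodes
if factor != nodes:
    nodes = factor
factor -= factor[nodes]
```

if factor != nodes:

Transformed code:
nodes = (nodes + 24) * (nodes != nodes)
factor = factor + nodes // factor
nodes = 3 + 38 - (nodes + factor)
factor = factor + (31 + nodes) - (nodes < factor)
factor = 22
nodes *= nodes
for nodes in factor:
    if 40 != nodes:
        nodes = factor // nodes
if factor != nodes:
    nodes = factor
factor -= factor[nodes]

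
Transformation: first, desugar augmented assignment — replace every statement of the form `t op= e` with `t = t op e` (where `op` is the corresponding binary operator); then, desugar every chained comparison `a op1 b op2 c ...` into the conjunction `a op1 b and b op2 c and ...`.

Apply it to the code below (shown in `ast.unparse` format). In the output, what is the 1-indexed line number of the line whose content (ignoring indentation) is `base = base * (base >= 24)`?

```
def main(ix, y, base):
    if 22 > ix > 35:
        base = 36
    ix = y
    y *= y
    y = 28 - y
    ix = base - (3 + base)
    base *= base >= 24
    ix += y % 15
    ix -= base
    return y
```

Transformed code:
def main(ix, y, base):
    if 22 > ix and ix > 35:
        base = 36
    ix = y
    y = y * y
    y = 28 - y
    ix = base - (3 + base)
    base = base * (base >= 24)
    ix = ix + y % 15
    ix = ix - base
    return y

8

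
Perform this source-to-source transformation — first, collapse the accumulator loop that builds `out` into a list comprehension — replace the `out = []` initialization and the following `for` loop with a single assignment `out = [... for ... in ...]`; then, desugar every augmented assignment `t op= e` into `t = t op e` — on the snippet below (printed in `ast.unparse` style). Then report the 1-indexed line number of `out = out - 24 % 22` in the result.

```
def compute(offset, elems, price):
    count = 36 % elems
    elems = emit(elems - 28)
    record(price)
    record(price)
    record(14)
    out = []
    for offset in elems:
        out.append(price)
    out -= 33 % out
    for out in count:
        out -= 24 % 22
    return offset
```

Transformed code:
def compute(offset, elems, price):
    count = 36 % elems
    elems = emit(elems - 28)
    record(price)
    record(price)
    record(14)
    out = [price for offset in elems]
    out = out - 33 % out
    for out in count:
        out = out - 24 % 22
    return offset

10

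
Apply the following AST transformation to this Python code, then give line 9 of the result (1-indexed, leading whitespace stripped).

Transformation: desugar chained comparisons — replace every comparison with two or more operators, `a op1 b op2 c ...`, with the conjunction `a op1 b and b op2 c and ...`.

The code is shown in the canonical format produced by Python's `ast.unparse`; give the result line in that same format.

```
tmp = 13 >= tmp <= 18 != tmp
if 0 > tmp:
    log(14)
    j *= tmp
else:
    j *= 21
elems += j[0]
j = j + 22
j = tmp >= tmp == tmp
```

Transformed code:
tmp = 13 >= tmp and tmp <= 18 and (18 != tmp)
if 0 > tmp:
    log(14)
    j *= tmp
else:
    j *= 21
elems += j[0]
j = j + 22
j = tmp >= tmp and tmp == tmp

j = tmp >= tmp and tmp == tmp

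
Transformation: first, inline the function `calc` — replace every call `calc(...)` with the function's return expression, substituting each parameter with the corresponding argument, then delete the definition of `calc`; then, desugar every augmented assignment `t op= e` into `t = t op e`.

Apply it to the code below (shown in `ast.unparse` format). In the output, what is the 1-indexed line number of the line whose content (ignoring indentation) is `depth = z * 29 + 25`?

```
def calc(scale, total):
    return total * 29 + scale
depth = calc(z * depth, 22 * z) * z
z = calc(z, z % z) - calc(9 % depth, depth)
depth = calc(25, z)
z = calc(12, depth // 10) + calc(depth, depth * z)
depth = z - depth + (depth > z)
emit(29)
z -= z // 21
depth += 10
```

Transformed code:
depth = (22 * z * 29 + z * depth) * z
z = z % z * 29 + z - (depth * 29 + 9 % depth)
depth = z * 29 + 25
z = depth // 10 * 29 + 12 + (depth * z * 29 + depth)
depth = z - depth + (depth > z)
emit(29)
z = z - z // 21
depth = depth + 10

3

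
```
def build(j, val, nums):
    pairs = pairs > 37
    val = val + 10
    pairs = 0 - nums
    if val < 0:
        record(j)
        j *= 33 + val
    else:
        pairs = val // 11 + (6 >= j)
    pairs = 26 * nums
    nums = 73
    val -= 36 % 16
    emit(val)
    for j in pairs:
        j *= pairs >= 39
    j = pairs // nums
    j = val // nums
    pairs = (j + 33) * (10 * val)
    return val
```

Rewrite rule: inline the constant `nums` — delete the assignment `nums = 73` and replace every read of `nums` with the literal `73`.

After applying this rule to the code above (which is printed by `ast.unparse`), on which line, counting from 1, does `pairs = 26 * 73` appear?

10

Transformed code:
def build(j, val, nums):
    pairs = pairs > 37
    val = val + 10
    pairs = 0 - 73
    if val < 0:
        record(j)
        j *= 33 + val
    else:
        pairs = val // 11 + (6 >= j)
    pairs = 26 * 73
    val -= 36 % 16
    emit(val)
    for j in pairs:
        j *= pairs >= 39
    j = pairs // 73
    j = val // 73
    pairs = (j + 33) * (10 * val)
    return val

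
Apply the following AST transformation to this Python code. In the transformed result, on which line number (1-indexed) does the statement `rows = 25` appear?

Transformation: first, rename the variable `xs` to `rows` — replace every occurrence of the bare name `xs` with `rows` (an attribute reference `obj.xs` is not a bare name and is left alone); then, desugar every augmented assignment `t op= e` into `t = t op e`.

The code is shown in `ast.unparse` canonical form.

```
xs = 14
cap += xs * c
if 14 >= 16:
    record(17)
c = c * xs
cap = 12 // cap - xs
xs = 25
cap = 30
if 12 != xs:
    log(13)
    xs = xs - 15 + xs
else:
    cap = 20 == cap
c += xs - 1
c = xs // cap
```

7

Transformed code:
rows = 14
cap = cap + rows * c
if 14 >= 16:
    record(17)
c = c * rows
cap = 12 // cap - rows
rows = 25
cap = 30
if 12 != rows:
    log(13)
    rows = rows - 15 + rows
else:
    cap = 20 == cap
c = c + (rows - 1)
c = rows // cap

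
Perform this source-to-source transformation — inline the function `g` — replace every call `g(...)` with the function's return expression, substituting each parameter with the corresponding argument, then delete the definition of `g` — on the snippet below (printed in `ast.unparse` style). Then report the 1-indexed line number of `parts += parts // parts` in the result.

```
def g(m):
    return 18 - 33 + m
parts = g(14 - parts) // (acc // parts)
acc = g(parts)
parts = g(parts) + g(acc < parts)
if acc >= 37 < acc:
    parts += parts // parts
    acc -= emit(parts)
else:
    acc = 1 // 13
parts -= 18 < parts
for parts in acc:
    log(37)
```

Transformed code:
parts = (18 - 33 + (14 - parts)) // (acc // parts)
acc = 18 - 33 + parts
parts = 18 - 33 + parts + (18 - 33 + (acc < parts))
if acc >= 37 < acc:
    parts += parts // parts
    acc -= emit(parts)
else:
    acc = 1 // 13
parts -= 18 < parts
for parts in acc:
    log(37)

5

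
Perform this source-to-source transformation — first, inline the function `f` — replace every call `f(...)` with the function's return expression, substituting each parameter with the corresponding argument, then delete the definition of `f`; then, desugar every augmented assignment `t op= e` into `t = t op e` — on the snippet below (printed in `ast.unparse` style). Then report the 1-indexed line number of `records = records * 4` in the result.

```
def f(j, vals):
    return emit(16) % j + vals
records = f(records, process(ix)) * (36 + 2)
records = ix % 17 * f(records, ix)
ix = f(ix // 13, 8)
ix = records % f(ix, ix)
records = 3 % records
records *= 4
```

Transformed code:
records = (emit(16) % records + process(ix)) * (36 + 2)
records = ix % 17 * (emit(16) % records + ix)
ix = emit(16) % (ix // 13) + 8
ix = records % (emit(16) % ix + ix)
records = 3 % records
records = records * 4

6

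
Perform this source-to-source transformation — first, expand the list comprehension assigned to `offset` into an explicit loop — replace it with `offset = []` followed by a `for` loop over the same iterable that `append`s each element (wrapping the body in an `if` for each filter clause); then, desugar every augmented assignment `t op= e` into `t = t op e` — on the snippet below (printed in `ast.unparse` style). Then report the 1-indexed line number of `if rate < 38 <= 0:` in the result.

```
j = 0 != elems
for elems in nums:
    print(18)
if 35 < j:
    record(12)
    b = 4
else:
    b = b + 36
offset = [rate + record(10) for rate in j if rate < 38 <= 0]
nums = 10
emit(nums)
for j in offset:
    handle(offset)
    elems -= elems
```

11

Transformed code:
j = 0 != elems
for elems in nums:
    print(18)
if 35 < j:
    record(12)
    b = 4
else:
    b = b + 36
offset = []
for rate in j:
    if rate < 38 <= 0:
        offset.append(rate + record(10))
nums = 10
emit(nums)
for j in offset:
    handle(offset)
    elems = elems - elems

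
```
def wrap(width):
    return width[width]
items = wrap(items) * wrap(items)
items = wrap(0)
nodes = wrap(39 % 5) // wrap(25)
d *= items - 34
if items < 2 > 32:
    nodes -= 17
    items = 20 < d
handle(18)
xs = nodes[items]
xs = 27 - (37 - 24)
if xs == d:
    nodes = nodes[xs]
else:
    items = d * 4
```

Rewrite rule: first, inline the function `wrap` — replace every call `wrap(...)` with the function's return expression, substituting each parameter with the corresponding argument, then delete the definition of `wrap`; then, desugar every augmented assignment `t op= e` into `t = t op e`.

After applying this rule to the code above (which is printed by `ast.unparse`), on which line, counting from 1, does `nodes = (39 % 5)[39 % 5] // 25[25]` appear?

3

Transformed code:
items = items[items] * items[items]
items = 0[0]
nodes = (39 % 5)[39 % 5] // 25[25]
d = d * (items - 34)
if items < 2 > 32:
    nodes = nodes - 17
    items = 20 < d
handle(18)
xs = nodes[items]
xs = 27 - (37 - 24)
if xs == d:
    nodes = nodes[xs]
else:
    items = d * 4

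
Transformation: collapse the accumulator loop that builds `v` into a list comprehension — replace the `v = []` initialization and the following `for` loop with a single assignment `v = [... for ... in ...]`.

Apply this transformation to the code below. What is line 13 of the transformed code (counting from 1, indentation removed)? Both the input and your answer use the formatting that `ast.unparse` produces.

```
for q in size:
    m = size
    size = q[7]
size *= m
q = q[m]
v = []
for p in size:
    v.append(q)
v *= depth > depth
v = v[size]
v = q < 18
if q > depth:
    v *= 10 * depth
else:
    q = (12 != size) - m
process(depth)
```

Transformed code:
for q in size:
    m = size
    size = q[7]
size *= m
q = q[m]
v = [q for p in size]
v *= depth > depth
v = v[size]
v = q < 18
if q > depth:
    v *= 10 * depth
else:
    q = (12 != size) - m
process(depth)

q = (12 != size) - m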